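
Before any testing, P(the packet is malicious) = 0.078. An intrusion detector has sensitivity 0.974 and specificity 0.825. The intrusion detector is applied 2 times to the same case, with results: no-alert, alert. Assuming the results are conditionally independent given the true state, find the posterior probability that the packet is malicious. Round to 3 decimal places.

Posterior P(H) ≈ 0.015

Let H be the event that the packet is malicious; start with P(H) = 0.078. P('alert'|H) = 0.974, P('alert'|¬H) = 0.175.
Update on result 1 ('no-alert'): P(H) ← 0.026·0.0780 / (0.026·0.0780 + 0.825·0.9220) = 0.0020280/0.76268 = 0.0027.
Update on result 2 ('alert'): P(H) ← 0.974·0.0027 / (0.974·0.0027 + 0.175·0.9973) = 0.0025899/0.17712 = 0.0146.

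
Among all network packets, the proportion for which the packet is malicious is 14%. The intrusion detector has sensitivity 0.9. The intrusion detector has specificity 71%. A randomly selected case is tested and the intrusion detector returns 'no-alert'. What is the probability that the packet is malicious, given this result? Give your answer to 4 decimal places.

Let H be the event that the packet is malicious. P(H) = 0.14, so P(¬H) = 0.86. With E the 'no-alert' result, P(E|H) = 0.1 and P(E|¬H) = 0.71.
P(E) = 0.1·0.14 + 0.71·0.86 = 0.014000 + 0.61060 = 0.62460.
By Bayes' theorem, P(H|E) = 0.014000 / 0.62460 = 0.0224.

P(H | E) ≈ 0.0224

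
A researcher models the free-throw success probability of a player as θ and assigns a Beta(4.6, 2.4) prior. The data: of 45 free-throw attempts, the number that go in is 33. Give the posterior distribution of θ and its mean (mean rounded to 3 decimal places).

Posterior: Beta(37.6, 14.4); mean ≈ 0.723

The binomial likelihood is conjugate to the Beta prior: with 33 successes and 12 failures, the posterior is Beta(4.6+33, 2.4+12) = Beta(37.6, 14.4).
E[θ | data] = 37.6/(37.6+14.4) = 0.723.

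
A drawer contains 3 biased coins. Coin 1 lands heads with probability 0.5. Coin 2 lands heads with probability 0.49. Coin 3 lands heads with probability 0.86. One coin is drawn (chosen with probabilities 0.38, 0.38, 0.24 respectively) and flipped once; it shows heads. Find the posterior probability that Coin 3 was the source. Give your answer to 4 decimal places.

Posterior probability ≈ 0.3543

Tabulate prior·likelihood by source: [1] prior 0.38, lik 0.5, product 0.1900; [2] prior 0.38, lik 0.49, product 0.1862; [3] prior 0.24, lik 0.86, product 0.2064.
Normalizing constant = 0.58260; the posterior for Coin 3 is its product over the sum, 0.2064/0.58260 = 0.3543.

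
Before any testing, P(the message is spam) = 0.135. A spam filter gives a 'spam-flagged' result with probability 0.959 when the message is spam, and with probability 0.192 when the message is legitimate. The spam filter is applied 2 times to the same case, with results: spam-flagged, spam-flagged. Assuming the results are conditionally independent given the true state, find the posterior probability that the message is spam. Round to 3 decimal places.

Posterior P(H) ≈ 0.796

Let H be the event that the message is spam; start with P(H) = 0.135. P('spam-flagged'|H) = 0.959, P('spam-flagged'|¬H) = 0.192.
Update on result 1 ('spam-flagged'): P(H) ← 0.959·0.1350 / (0.959·0.1350 + 0.192·0.8650) = 0.12946/0.29555 = 0.4381.
Update on result 2 ('spam-flagged'): P(H) ← 0.959·0.4381 / (0.959·0.4381 + 0.192·0.5619) = 0.42009/0.52799 = 0.7957.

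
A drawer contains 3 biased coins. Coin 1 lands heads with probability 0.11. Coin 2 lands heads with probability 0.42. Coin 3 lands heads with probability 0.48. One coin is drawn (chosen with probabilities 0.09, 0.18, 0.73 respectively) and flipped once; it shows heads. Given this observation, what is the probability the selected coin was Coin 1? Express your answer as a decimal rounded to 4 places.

Posterior probability ≈ 0.0227

P(heads|C1) = 0.11; P(heads|C2) = 0.42; P(heads|C3) = 0.48.
Prior × likelihood for each source: 0.09·0.11=0.009900, 0.18·0.42=0.07560, 0.73·0.48=0.3504. Summing gives P(heads) = 0.43590.
P(Coin 1 | heads) = 0.009900 / 0.43590 = 0.0227.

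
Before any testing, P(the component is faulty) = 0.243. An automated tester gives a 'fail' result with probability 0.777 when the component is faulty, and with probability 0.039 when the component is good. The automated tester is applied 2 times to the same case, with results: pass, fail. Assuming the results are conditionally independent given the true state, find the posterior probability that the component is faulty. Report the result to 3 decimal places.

Posterior P(H) ≈ 0.597

Let H be the event that the component is faulty; start with P(H) = 0.243. P('fail'|H) = 0.777, P('fail'|¬H) = 0.039.
Update on result 1 ('pass'): P(H) ← 0.223·0.2430 / (0.223·0.2430 + 0.961·0.7570) = 0.054189/0.78167 = 0.0693.
Update on result 2 ('fail'): P(H) ← 0.777·0.0693 / (0.777·0.0693 + 0.039·0.9307) = 0.053866/0.090162 = 0.5974.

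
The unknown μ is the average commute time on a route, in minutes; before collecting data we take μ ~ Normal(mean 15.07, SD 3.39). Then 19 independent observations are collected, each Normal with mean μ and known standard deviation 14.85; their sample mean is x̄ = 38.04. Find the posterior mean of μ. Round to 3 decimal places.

Posterior mean ≈ 26.498

With known σ, the Normal prior is conjugate. Weight on the data is w = (n/σ²)/(n/σ² + 1/τ₀²) = 0.0861590/(0.0861590+0.0870163) = 0.49752.
Posterior mean = w·x̄ + (1−w)·μ₀ = 0.49752·38.04 + 0.50248·15.07 = 26.498.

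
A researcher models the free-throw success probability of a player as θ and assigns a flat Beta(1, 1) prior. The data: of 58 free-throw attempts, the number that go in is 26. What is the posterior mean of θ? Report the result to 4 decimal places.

Posterior mean ≈ 0.4500

Observing 26 successes and 32 failures updates Beta(1, 1) by adding the success and failure counts to the two shape parameters: α = 1+26 = 27, β = 1+32 = 33.
Posterior mean = α/(α+β) = 27/60 = 0.4500.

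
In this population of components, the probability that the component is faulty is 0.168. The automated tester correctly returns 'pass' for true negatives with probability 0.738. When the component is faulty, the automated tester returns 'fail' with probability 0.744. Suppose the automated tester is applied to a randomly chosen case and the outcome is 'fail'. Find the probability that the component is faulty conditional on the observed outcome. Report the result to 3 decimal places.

P(H | E) ≈ 0.364

Write H for 'the component is faulty'. Prior odds H:¬H = 0.168/0.832 = 0.20192. For the 'fail' outcome, the likelihood ratio is 0.744/0.262 = 2.8397.
Posterior odds = 0.20192 × 2.8397 = 0.57340, so P(H|E) = 0.57340/(1+0.57340) = 0.364.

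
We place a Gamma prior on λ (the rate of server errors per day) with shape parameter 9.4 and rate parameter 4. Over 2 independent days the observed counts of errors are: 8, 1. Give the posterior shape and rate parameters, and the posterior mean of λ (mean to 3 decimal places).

Posterior: Gamma(shape=18.4, rate=6); mean ≈ 3.067

Total count ∑xᵢ = 9 over n = 2 days.
Gamma is conjugate to the Poisson likelihood: posterior is Gamma(shape = 9.4+9 = 18.4, rate = 4+2 = 6).
E[λ | data] = 18.4/6 = 3.067.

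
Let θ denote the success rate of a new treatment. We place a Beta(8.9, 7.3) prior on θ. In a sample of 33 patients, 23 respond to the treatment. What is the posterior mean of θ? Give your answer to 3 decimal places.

Observing 23 successes and 10 failures updates Beta(8.9, 7.3) by adding the success and failure counts to the two shape parameters: α = 8.9+23 = 31.9, β = 7.3+10 = 17.3.
Posterior mean = α/(α+β) = 31.9/49.2 = 0.648.

Posterior mean ≈ 0.648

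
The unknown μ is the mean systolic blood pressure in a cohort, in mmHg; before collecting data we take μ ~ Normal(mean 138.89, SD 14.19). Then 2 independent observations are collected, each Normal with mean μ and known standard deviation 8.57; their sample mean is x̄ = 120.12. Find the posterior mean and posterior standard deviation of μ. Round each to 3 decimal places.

With known σ, the Normal prior is conjugate. Weight on the data is w = (n/σ²)/(n/σ² + 1/τ₀²) = 0.0272313/(0.0272313+0.00496633) = 0.84575.
Posterior mean = w·x̄ + (1−w)·μ₀ = 0.84575·120.12 + 0.15425·138.89 = 123.015. Posterior variance = 1/(0.0272313+0.00496633) = 31.0582, so SD = 5.573.

Posterior mean ≈ 123.015; posterior SD ≈ 5.573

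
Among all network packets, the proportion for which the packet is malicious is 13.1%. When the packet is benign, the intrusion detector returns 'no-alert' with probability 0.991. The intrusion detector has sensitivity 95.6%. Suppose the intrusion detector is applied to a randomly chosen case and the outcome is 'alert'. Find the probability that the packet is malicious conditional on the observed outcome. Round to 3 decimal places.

Write H for 'the packet is malicious'. Prior odds H:¬H = 0.131/0.869 = 0.15075. For the 'alert' outcome, the likelihood ratio is 0.956/0.009 = 106.22.
Posterior odds = 0.15075 × 106.22 = 16.013, so P(H|E) = 16.013/(1+16.013) = 0.941.

P(H | E) ≈ 0.941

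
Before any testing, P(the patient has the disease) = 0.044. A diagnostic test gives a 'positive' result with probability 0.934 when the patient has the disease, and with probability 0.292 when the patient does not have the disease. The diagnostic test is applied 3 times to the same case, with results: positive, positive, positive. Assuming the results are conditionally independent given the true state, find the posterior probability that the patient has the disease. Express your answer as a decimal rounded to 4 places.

Posterior P(H) ≈ 0.6010

With H the event that the patient has the disease, the joint likelihood of the observed sequence is P(data|H) = 0.934·0.934·0.934 = 0.81478 and P(data|¬H) = 0.292·0.292·0.292 = 0.024897.
Bayes: P(H|data) = 0.044·0.81478 / (0.044·0.81478 + 0.956·0.024897) = 0.035850/0.059652 = 0.6010.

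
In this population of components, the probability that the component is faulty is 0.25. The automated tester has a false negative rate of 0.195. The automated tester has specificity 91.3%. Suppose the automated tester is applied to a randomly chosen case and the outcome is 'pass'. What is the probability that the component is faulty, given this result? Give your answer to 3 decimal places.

Write H for 'the component is faulty'. Prior odds H:¬H = 0.25/0.75 = 0.33333. For the 'pass' outcome, the likelihood ratio is 0.195/0.913 = 0.21358.
Posterior odds = 0.33333 × 0.21358 = 0.071194, so P(H|E) = 0.071194/(1+0.071194) = 0.066.

P(H | E) ≈ 0.066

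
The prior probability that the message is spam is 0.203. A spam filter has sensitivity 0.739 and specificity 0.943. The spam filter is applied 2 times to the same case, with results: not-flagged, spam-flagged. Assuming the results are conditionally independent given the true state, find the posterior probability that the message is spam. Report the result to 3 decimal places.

Let H be the event that the message is spam; start with P(H) = 0.203. P('spam-flagged'|H) = 0.739, P('spam-flagged'|¬H) = 0.057.
Update on result 1 ('not-flagged'): P(H) ← 0.261·0.2030 / (0.261·0.2030 + 0.943·0.7970) = 0.052983/0.80455 = 0.0659.
Update on result 2 ('spam-flagged'): P(H) ← 0.739·0.0659 / (0.739·0.0659 + 0.057·0.9341) = 0.048666/0.10191 = 0.4775.

Posterior P(H) ≈ 0.478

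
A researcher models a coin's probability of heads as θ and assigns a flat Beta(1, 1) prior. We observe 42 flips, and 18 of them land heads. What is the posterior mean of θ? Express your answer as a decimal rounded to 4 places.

The binomial likelihood is conjugate to the Beta prior: with 18 successes and 24 failures, the posterior is Beta(1+18, 1+24) = Beta(19, 25).
E[θ | data] = 19/(19+25) = 0.4318.

Posterior mean ≈ 0.4318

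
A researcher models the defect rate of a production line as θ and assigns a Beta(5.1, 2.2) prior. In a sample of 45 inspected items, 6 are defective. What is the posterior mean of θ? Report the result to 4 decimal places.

Observing 6 successes and 39 failures updates Beta(5.1, 2.2) by adding the success and failure counts to the two shape parameters: α = 5.1+6 = 11.1, β = 2.2+39 = 41.2.
Posterior mean = α/(α+β) = 11.1/52.3 = 0.2122.

Posterior mean ≈ 0.2122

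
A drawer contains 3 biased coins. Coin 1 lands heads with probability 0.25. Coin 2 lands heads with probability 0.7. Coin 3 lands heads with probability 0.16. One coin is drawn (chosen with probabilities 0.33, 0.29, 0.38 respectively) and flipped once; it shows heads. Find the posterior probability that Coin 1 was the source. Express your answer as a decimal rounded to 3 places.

Posterior probability ≈ 0.238

Tabulate prior·likelihood by source: [1] prior 0.33, lik 0.25, product 0.08250; [2] prior 0.29, lik 0.7, product 0.2030; [3] prior 0.38, lik 0.16, product 0.06080.
Normalizing constant = 0.34630; the posterior for Coin 1 is its product over the sum, 0.08250/0.34630 = 0.238.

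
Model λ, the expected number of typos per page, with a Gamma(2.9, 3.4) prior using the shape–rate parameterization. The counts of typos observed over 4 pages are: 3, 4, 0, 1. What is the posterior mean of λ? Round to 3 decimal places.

Posterior mean ≈ 1.473

The Poisson likelihood adds the total count to the shape and the number of exposure periods to the rate. Here ∑xᵢ = 8 and n = 4, so shape 2.9→10.9 and rate 3.4→7.4.
Posterior mean = shape/rate = 10.9/7.4 = 1.473.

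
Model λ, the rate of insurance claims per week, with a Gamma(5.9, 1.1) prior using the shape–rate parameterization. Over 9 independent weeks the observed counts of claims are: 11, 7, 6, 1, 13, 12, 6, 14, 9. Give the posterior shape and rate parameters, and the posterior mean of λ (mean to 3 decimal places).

Posterior: Gamma(shape=84.9, rate=10.1); mean ≈ 8.406

The Poisson likelihood adds the total count to the shape and the number of exposure periods to the rate. Here ∑xᵢ = 79 and n = 9, so shape 5.9→84.9 and rate 1.1→10.1.
Posterior mean = shape/rate = 84.9/10.1 = 8.406.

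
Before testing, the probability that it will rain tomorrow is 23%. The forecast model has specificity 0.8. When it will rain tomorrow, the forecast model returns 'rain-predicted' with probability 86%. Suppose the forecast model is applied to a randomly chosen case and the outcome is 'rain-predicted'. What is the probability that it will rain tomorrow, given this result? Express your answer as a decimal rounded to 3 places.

P(H | E) ≈ 0.562

Let H be the event that it will rain tomorrow. P(H) = 0.23, so P(¬H) = 0.77. With E the 'rain-predicted' result, P(E|H) = 0.86 and P(E|¬H) = 0.2.
P(E) = 0.86·0.23 + 0.2·0.77 = 0.19780 + 0.15400 = 0.35180.
By Bayes' theorem, P(H|E) = 0.19780 / 0.35180 = 0.562.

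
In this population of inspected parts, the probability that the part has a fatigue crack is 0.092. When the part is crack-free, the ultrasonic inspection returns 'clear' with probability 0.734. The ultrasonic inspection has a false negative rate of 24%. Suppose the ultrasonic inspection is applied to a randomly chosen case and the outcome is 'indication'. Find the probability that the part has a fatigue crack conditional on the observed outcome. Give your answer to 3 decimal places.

P(H | E) ≈ 0.224

Write H for 'the part has a fatigue crack'. Prior odds H:¬H = 0.092/0.908 = 0.10132. For the 'indication' outcome, the likelihood ratio is 0.76/0.266 = 2.8571.
Posterior odds = 0.10132 × 2.8571 = 0.28949, so P(H|E) = 0.28949/(1+0.28949) = 0.224.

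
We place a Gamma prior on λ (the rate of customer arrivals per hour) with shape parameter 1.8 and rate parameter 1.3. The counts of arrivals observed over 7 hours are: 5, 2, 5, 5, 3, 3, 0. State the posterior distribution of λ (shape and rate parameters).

The Poisson likelihood adds the total count to the shape and the number of exposure periods to the rate. Here ∑xᵢ = 23 and n = 7, so shape 1.8→24.8 and rate 1.3→8.3.

Posterior: Gamma(shape=24.8, rate=8.3)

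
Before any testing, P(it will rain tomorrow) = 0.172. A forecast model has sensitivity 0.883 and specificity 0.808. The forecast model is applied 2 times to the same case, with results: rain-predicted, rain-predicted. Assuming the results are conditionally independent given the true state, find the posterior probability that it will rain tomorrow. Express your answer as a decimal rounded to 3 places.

With H the event that it will rain tomorrow, the joint likelihood of the observed sequence is P(data|H) = 0.883·0.883 = 0.77969 and P(data|¬H) = 0.192·0.192 = 0.036864.
Bayes: P(H|data) = 0.172·0.77969 / (0.172·0.77969 + 0.828·0.036864) = 0.13411/0.16463 = 0.8146.

Posterior P(H) ≈ 0.815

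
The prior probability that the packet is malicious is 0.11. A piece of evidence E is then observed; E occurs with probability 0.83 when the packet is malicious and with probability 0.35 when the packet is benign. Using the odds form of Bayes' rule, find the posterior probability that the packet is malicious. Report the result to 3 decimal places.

Posterior probability ≈ 0.227

Prior odds = 0.11/(1−0.11) = 0.12360.
Likelihood ratio for E = 0.83/0.35 = 2.3714.
Posterior odds = prior odds × LR = 0.29310.
Posterior probability = odds/(1+odds) = 0.29310/1.2931 = 0.227.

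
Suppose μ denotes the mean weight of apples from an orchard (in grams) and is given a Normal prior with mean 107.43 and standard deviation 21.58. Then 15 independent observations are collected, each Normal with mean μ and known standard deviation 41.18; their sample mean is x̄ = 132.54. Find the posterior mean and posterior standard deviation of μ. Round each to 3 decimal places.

Prior precision 1/τ₀² = 1/21.58² = 0.00214732; data precision n/σ² = 15/41.18² = 0.00884542.
Posterior precision = 0.00214732 + 0.00884542 = 0.0109927, giving posterior SD = 1/√0.0109927 = 9.538.
Posterior mean = (0.00214732·107.43 + 0.00884542·132.54) / 0.0109927 = 127.635.

Posterior mean ≈ 127.635; posterior SD ≈ 9.538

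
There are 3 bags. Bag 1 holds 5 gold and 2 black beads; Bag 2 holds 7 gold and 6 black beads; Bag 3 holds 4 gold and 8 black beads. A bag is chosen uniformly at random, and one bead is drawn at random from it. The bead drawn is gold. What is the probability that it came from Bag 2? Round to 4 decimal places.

Posterior probability ≈ 0.3395

P(gold|Bag 1) = 0.7143; P(gold|Bag 2) = 0.5385; P(gold|Bag 3) = 0.3333.
Prior × likelihood for each source: 0.333333·0.7143=0.2381, 0.333333·0.5385=0.1795, 0.333333·0.3333=0.1111. Summing gives P(gold) = 0.52869.
P(Bag 2 | gold) = 0.1795 / 0.52869 = 0.3395.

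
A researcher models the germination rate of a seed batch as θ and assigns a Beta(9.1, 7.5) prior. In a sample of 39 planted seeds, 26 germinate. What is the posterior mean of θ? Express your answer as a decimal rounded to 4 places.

Observing 26 successes and 13 failures updates Beta(9.1, 7.5) by adding the success and failure counts to the two shape parameters: α = 9.1+26 = 35.1, β = 7.5+13 = 20.5.
Posterior mean = α/(α+β) = 35.1/55.6 = 0.6313.

Posterior mean ≈ 0.6313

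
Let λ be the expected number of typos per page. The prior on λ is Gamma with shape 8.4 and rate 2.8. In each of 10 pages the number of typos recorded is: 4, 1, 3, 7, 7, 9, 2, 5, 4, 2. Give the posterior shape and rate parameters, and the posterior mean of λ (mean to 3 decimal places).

Total count ∑xᵢ = 44 over n = 10 pages.
Gamma is conjugate to the Poisson likelihood: posterior is Gamma(shape = 8.4+44 = 52.4, rate = 2.8+10 = 12.8).
E[λ | data] = 52.4/12.8 = 4.094.

Posterior: Gamma(shape=52.4, rate=12.8); mean ≈ 4.094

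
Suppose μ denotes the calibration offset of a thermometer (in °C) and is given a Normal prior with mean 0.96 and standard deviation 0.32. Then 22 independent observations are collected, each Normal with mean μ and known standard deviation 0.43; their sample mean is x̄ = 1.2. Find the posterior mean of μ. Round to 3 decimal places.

With known σ, the Normal prior is conjugate. Weight on the data is w = (n/σ²)/(n/σ² + 1/τ₀²) = 118.983/(118.983+9.76562) = 0.92415.
Posterior mean = w·x̄ + (1−w)·μ₀ = 0.92415·1.2 + 0.075850·0.96 = 1.182.

Posterior mean ≈ 1.182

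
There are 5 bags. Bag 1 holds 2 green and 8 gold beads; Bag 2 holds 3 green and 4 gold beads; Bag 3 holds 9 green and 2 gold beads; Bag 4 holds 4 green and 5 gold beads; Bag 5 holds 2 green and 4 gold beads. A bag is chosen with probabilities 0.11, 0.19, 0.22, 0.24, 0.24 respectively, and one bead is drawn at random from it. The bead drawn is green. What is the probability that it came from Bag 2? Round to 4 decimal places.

P(green|Bag 1) = 0.2; P(green|Bag 2) = 0.4286; P(green|Bag 3) = 0.8182; P(green|Bag 4) = 0.4444; P(green|Bag 5) = 0.3333.
Prior × likelihood for each source: 0.11·0.2=0.02200, 0.19·0.4286=0.08143, 0.22·0.8182=0.1800, 0.24·0.4444=0.1067, 0.24·0.3333=0.08000. Summing gives P(green) = 0.47010.
P(Bag 2 | green) = 0.08143 / 0.47010 = 0.1732.

Posterior probability ≈ 0.1732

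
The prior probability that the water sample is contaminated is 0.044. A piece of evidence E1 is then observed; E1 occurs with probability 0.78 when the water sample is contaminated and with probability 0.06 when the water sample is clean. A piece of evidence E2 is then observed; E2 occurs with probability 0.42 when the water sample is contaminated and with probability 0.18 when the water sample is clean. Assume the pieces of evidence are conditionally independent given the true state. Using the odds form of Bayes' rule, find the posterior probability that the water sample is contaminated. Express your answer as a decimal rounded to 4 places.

Posterior probability ≈ 0.5827

Prior odds = 0.044/(1−0.044) = 0.046025.
Likelihood ratio for E1 = 0.78/0.06 = 13.000.
Likelihood ratio for E2 = 0.42/0.18 = 2.3333.
Posterior odds = prior odds × LR₁ × LR₂ = 1.3961.
Posterior probability = odds/(1+odds) = 1.3961/2.3961 = 0.5827.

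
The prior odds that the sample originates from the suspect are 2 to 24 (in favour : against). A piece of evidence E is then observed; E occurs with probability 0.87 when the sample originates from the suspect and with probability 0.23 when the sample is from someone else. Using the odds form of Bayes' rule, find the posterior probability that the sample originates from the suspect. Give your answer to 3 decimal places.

Prior odds = 2/24 = 0.083333.
Likelihood ratio for E = 0.87/0.23 = 3.7826.
Posterior odds = prior odds × LR = 0.31522.
Posterior probability = odds/(1+odds) = 0.31522/1.3152 = 0.240.

Posterior probability ≈ 0.240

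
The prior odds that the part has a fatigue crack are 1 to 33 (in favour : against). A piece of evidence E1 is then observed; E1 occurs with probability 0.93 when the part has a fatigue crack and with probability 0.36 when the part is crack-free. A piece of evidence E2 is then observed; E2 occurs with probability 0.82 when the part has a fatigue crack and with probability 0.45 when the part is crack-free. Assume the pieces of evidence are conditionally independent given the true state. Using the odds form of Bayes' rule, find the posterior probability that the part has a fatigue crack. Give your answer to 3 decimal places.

Posterior probability ≈ 0.125

Prior odds = 1/33 = 0.030303.
Likelihood ratio for E1 = 0.93/0.36 = 2.5833.
Likelihood ratio for E2 = 0.82/0.45 = 1.8222.
Posterior odds = prior odds × LR₁ × LR₂ = 0.14265.
Posterior probability = odds/(1+odds) = 0.14265/1.1426 = 0.125.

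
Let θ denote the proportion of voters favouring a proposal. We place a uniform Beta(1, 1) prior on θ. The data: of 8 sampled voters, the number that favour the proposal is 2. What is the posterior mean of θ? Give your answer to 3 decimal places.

The binomial likelihood is conjugate to the Beta prior: with 2 successes and 6 failures, the posterior is Beta(1+2, 1+6) = Beta(3, 7).
Posterior mean = α/(α+β) = 3/10 = 0.300.

Posterior mean ≈ 0.300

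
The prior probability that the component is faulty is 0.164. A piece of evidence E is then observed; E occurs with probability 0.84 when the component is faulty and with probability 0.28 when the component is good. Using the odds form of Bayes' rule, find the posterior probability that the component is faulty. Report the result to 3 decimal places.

Prior odds = 0.164/(1−0.164) = 0.19617. In log-odds, ln(0.19617) = -1.6288.
Add log likelihood ratio: ln(3.0000) = 1.0986.
Posterior log-odds = -0.53015, so posterior odds = exp(-0.53015) = 0.58852. Converting, P(H|E) = 0.58852/1.5885 = 0.370.

Posterior probability ≈ 0.370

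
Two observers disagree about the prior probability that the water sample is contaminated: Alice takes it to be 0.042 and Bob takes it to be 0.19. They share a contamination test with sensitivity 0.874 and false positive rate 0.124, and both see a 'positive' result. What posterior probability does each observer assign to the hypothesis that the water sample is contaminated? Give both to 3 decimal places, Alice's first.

P('+'|H) = 0.874, P('+'|¬H) = 0.124.
Alice: numerator 0.874·0.042 = 0.036708; evidence = 0.036708+0.124·0.958 = 0.15550; posterior = 0.236.
Bob: numerator 0.874·0.19 = 0.16606; evidence = 0.16606+0.124·0.81 = 0.26650; posterior = 0.623.

Alice: 0.236; Bob: 0.623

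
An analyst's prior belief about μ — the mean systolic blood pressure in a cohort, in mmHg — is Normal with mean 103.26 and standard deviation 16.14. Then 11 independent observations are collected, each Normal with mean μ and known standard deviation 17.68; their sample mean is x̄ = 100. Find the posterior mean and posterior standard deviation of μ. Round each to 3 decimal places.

Prior precision 1/τ₀² = 1/16.14² = 0.00383878; data precision n/σ² = 11/17.68² = 0.0351907.
Posterior precision = 0.00383878 + 0.0351907 = 0.0390295, giving posterior SD = 1/√0.0390295 = 5.062.
Posterior mean = (0.00383878·103.26 + 0.0351907·100) / 0.0390295 = 100.321.

Posterior mean ≈ 100.321; posterior SD ≈ 5.062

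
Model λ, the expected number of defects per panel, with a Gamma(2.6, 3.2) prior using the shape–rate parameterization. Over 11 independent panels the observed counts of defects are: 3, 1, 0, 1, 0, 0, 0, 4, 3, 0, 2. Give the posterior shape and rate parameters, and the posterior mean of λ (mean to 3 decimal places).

The Poisson likelihood adds the total count to the shape and the number of exposure periods to the rate. Here ∑xᵢ = 14 and n = 11, so shape 2.6→16.6 and rate 3.2→14.2.
Posterior mean = shape/rate = 16.6/14.2 = 1.169.

Posterior: Gamma(shape=16.6, rate=14.2); mean ≈ 1.169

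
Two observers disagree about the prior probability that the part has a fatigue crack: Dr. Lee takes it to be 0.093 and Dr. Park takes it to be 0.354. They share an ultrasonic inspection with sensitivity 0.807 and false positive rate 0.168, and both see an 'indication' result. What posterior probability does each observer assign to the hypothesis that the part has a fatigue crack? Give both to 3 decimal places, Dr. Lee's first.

Dr. Lee: 0.330; Dr. Park: 0.725

P('+'|H) = 0.807, P('+'|¬H) = 0.168.
Dr. Lee: numerator 0.807·0.093 = 0.075051; evidence = 0.075051+0.168·0.907 = 0.22743; posterior = 0.330.
Dr. Park: numerator 0.807·0.354 = 0.28568; evidence = 0.28568+0.168·0.646 = 0.39421; posterior = 0.725.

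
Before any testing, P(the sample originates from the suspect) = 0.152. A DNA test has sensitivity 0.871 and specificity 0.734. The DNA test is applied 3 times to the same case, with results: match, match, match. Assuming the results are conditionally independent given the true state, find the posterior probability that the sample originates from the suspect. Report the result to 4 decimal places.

Posterior P(H) ≈ 0.8629

With H the event that the sample originates from the suspect, the joint likelihood of the observed sequence is P(data|H) = 0.871·0.871·0.871 = 0.66078 and P(data|¬H) = 0.266·0.266·0.266 = 0.018821.
Bayes: P(H|data) = 0.152·0.66078 / (0.152·0.66078 + 0.848·0.018821) = 0.10044/0.11640 = 0.8629.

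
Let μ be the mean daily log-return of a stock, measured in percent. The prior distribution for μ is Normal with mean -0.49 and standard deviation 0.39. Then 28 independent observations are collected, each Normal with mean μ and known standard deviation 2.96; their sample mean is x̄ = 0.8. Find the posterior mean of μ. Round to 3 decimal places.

With known σ, the Normal prior is conjugate. Weight on the data is w = (n/σ²)/(n/σ² + 1/τ₀²) = 3.19576/(3.19576+6.57462) = 0.32709.
Posterior mean = w·x̄ + (1−w)·μ₀ = 0.32709·0.8 + 0.67291·-0.49 = -0.068.

Posterior mean ≈ -0.068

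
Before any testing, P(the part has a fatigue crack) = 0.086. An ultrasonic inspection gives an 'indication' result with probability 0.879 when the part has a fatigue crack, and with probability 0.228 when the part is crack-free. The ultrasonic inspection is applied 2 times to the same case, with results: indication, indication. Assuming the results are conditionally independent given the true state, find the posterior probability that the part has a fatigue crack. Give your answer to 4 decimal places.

Posterior P(H) ≈ 0.5831

With H the event that the part has a fatigue crack, the joint likelihood of the observed sequence is P(data|H) = 0.879·0.879 = 0.77264 and P(data|¬H) = 0.228·0.228 = 0.051984.
Bayes: P(H|data) = 0.086·0.77264 / (0.086·0.77264 + 0.914·0.051984) = 0.066447/0.11396 = 0.5831.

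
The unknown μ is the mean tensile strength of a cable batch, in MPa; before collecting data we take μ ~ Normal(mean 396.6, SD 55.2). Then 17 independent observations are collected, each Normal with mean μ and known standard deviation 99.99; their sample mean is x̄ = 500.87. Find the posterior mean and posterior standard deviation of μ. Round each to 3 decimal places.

Posterior mean ≈ 484.001; posterior SD ≈ 22.203

Prior precision 1/τ₀² = 1/55.2² = 0.00032819; data precision n/σ² = 17/99.99² = 0.00170034.
Posterior precision = 0.00032819 + 0.00170034 = 0.00202853, giving posterior SD = 1/√0.00202853 = 22.203.
Posterior mean = (0.00032819·396.6 + 0.00170034·500.87) / 0.00202853 = 484.001.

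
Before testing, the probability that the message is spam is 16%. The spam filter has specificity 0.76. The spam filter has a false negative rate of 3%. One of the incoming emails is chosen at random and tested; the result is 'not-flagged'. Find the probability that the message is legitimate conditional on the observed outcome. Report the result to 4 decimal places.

P(¬H | E) ≈ 0.9925

Let H be the event that the message is spam. P(H) = 0.16, so P(¬H) = 0.84. With E the 'not-flagged' result, P(E|H) = 0.03 and P(E|¬H) = 0.76.
P(E) = 0.03·0.16 + 0.76·0.84 = 0.0048000 + 0.63840 = 0.64320.
By Bayes' theorem, P(H|E) = 0.0048000 / 0.64320 = 0.0075. Hence P(¬H|E) = 1 − 0.0075 = 0.9925.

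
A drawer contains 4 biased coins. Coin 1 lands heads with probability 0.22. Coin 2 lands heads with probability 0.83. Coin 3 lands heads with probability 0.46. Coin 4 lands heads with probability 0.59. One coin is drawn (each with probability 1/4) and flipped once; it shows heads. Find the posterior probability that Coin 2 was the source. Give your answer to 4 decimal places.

Posterior probability ≈ 0.3952

Tabulate prior·likelihood by source: [1] prior 0.25, lik 0.22, product 0.05500; [2] prior 0.25, lik 0.83, product 0.2075; [3] prior 0.25, lik 0.46, product 0.1150; [4] prior 0.25, lik 0.59, product 0.1475.
Normalizing constant = 0.52500; the posterior for Coin 2 is its product over the sum, 0.2075/0.52500 = 0.3952.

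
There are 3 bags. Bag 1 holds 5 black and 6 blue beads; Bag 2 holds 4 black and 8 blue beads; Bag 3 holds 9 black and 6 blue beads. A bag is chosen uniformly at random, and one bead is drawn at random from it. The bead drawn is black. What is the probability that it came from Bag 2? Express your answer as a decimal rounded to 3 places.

Posterior probability ≈ 0.240

P(black|Bag 1) = 0.4545; P(black|Bag 2) = 0.3333; P(black|Bag 3) = 0.6.
Prior × likelihood for each source: 0.333333·0.4545=0.1515, 0.333333·0.3333=0.1111, 0.333333·0.6=0.2000. Summing gives P(black) = 0.46263.
P(Bag 2 | black) = 0.1111 / 0.46263 = 0.240.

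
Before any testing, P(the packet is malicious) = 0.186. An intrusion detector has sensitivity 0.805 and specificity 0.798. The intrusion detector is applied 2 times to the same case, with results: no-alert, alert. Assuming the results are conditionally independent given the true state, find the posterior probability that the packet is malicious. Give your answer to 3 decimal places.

With H the event that the packet is malicious, the joint likelihood of the observed sequence is P(data|H) = 0.195·0.805 = 0.15698 and P(data|¬H) = 0.798·0.202 = 0.16120.
Bayes: P(H|data) = 0.186·0.15698 / (0.186·0.15698 + 0.814·0.16120) = 0.029197/0.16041 = 0.1820.

Posterior P(H) ≈ 0.182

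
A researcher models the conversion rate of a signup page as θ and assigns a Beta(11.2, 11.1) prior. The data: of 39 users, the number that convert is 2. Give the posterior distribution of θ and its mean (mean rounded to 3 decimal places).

The binomial likelihood is conjugate to the Beta prior: with 2 successes and 37 failures, the posterior is Beta(11.2+2, 11.1+37) = Beta(13.2, 48.1).
Posterior mean = α/(α+β) = 13.2/61.3 = 0.215.

Posterior: Beta(13.2, 48.1); mean ≈ 0.215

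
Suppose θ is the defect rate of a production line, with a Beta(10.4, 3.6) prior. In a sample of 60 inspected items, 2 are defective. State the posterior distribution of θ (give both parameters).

Posterior: Beta(12.4, 61.6)

The binomial likelihood is conjugate to the Beta prior: with 2 successes and 58 failures, the posterior is Beta(10.4+2, 3.6+58) = Beta(12.4, 61.6).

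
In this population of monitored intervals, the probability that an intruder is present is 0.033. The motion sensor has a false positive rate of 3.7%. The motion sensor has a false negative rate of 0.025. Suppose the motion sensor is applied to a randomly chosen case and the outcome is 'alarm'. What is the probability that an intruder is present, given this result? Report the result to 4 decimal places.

P(H | E) ≈ 0.4735

Write H for 'an intruder is present'. Prior odds H:¬H = 0.033/0.967 = 0.034126. For the 'alarm' outcome, the likelihood ratio is 0.975/0.037 = 26.351.
Posterior odds = 0.034126 × 26.351 = 0.89927, so P(H|E) = 0.89927/(1+0.89927) = 0.4735.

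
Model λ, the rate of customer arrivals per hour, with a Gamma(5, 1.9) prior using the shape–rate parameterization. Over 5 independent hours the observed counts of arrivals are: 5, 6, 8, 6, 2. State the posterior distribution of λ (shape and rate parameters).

Posterior: Gamma(shape=32, rate=6.9)

The Poisson likelihood adds the total count to the shape and the number of exposure periods to the rate. Here ∑xᵢ = 27 and n = 5, so shape 5→32 and rate 1.9→6.9.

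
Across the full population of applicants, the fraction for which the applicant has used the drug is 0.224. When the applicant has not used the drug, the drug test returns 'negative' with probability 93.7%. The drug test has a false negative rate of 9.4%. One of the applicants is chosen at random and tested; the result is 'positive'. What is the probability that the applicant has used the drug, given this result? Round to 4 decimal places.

Let H be the event that the applicant has used the drug. P(H) = 0.224, so P(¬H) = 0.776. With E the 'positive' result, P(E|H) = 0.906 and P(E|¬H) = 0.063.
P(E) = 0.906·0.224 + 0.063·0.776 = 0.20294 + 0.048888 = 0.25183.
By Bayes' theorem, P(H|E) = 0.20294 / 0.25183 = 0.8059.

P(H | E) ≈ 0.8059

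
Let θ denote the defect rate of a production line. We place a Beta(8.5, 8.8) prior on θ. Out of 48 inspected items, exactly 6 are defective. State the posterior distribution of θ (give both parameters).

The binomial likelihood is conjugate to the Beta prior: with 6 successes and 42 failures, the posterior is Beta(8.5+6, 8.8+42) = Beta(14.5, 50.8).

Posterior: Beta(14.5, 50.8)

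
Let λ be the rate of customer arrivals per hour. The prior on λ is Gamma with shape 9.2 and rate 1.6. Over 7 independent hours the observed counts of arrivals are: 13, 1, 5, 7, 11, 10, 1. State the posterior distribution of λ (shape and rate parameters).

Posterior: Gamma(shape=57.2, rate=8.6)

The Poisson likelihood adds the total count to the shape and the number of exposure periods to the rate. Here ∑xᵢ = 48 and n = 7, so shape 9.2→57.2 and rate 1.6→8.6.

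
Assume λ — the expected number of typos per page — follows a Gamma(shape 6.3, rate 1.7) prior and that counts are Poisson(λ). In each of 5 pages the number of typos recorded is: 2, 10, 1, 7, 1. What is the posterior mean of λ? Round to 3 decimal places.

Posterior mean ≈ 4.075

The Poisson likelihood adds the total count to the shape and the number of exposure periods to the rate. Here ∑xᵢ = 21 and n = 5, so shape 6.3→27.3 and rate 1.7→6.7.
E[λ | data] = 27.3/6.7 = 4.075.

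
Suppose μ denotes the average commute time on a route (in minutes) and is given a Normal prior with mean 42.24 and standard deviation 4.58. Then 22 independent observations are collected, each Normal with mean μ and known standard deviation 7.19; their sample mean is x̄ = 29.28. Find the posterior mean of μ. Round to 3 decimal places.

With known σ, the Normal prior is conjugate. Weight on the data is w = (n/σ²)/(n/σ² + 1/τ₀²) = 0.425564/(0.425564+0.0476726) = 0.89926.
Posterior mean = w·x̄ + (1−w)·μ₀ = 0.89926·29.28 + 0.10074·42.24 = 30.586.

Posterior mean ≈ 30.586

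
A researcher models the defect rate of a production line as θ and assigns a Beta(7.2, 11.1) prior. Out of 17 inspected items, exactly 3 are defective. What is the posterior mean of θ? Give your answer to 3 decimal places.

Posterior mean ≈ 0.289

Observing 3 successes and 14 failures updates Beta(7.2, 11.1) by adding the success and failure counts to the two shape parameters: α = 7.2+3 = 10.2, β = 11.1+14 = 25.1.
Posterior mean = α/(α+β) = 10.2/35.3 = 0.289.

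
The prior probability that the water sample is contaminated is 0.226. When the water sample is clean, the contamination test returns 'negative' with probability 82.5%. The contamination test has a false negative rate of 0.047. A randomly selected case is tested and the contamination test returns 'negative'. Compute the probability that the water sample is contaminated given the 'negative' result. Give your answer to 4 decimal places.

Write H for 'the water sample is contaminated'. Prior odds H:¬H = 0.226/0.774 = 0.29199. For the 'negative' outcome, the likelihood ratio is 0.047/0.825 = 0.056970.
Posterior odds = 0.29199 × 0.056970 = 0.016635, so P(H|E) = 0.016635/(1+0.016635) = 0.0164.

P(H | E) ≈ 0.0164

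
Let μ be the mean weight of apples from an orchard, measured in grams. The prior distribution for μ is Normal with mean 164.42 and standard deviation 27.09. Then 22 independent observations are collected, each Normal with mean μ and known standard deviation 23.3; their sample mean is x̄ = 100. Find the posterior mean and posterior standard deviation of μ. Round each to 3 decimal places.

Posterior mean ≈ 102.096; posterior SD ≈ 4.886

With known σ, the Normal prior is conjugate. Weight on the data is w = (n/σ²)/(n/σ² + 1/τ₀²) = 0.0405239/(0.0405239+0.00136264) = 0.96747.
Posterior mean = w·x̄ + (1−w)·μ₀ = 0.96747·100 + 0.032532·164.42 = 102.096. Posterior variance = 1/(0.0405239+0.00136264) = 23.8740, so SD = 4.886.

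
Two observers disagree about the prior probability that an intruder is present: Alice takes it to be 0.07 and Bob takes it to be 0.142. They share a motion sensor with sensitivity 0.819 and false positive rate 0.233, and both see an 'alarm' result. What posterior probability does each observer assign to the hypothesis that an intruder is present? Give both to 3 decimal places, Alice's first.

The likelihood ratio for an 'alarm' result is 0.819/0.233 = 3.5150.
Alice: prior odds 0.07/0.93 = 0.075269; posterior odds 0.26457; posterior probability 0.209.
Bob: prior odds 0.142/0.858 = 0.16550; posterior odds 0.58174; posterior probability 0.368.

Alice: 0.209; Bob: 0.368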